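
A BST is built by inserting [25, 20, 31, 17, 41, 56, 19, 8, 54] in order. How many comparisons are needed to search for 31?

Search path for 31: 25 -> 31
Found: True
Comparisons: 2


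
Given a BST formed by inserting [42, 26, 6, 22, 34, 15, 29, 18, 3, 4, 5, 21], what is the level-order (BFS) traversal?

Tree insertion order: [42, 26, 6, 22, 34, 15, 29, 18, 3, 4, 5, 21]
Tree (level-order array): [42, 26, None, 6, 34, 3, 22, 29, None, None, 4, 15, None, None, None, None, 5, None, 18, None, None, None, 21]
BFS from the root, enqueuing left then right child of each popped node:
  queue [42] -> pop 42, enqueue [26], visited so far: [42]
  queue [26] -> pop 26, enqueue [6, 34], visited so far: [42, 26]
  queue [6, 34] -> pop 6, enqueue [3, 22], visited so far: [42, 26, 6]
  queue [34, 3, 22] -> pop 34, enqueue [29], visited so far: [42, 26, 6, 34]
  queue [3, 22, 29] -> pop 3, enqueue [4], visited so far: [42, 26, 6, 34, 3]
  queue [22, 29, 4] -> pop 22, enqueue [15], visited so far: [42, 26, 6, 34, 3, 22]
  queue [29, 4, 15] -> pop 29, enqueue [none], visited so far: [42, 26, 6, 34, 3, 22, 29]
  queue [4, 15] -> pop 4, enqueue [5], visited so far: [42, 26, 6, 34, 3, 22, 29, 4]
  queue [15, 5] -> pop 15, enqueue [18], visited so far: [42, 26, 6, 34, 3, 22, 29, 4, 15]
  queue [5, 18] -> pop 5, enqueue [none], visited so far: [42, 26, 6, 34, 3, 22, 29, 4, 15, 5]
  queue [18] -> pop 18, enqueue [21], visited so far: [42, 26, 6, 34, 3, 22, 29, 4, 15, 5, 18]
  queue [21] -> pop 21, enqueue [none], visited so far: [42, 26, 6, 34, 3, 22, 29, 4, 15, 5, 18, 21]
Result: [42, 26, 6, 34, 3, 22, 29, 4, 15, 5, 18, 21]


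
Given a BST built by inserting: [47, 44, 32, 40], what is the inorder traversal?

Tree insertion order: [47, 44, 32, 40]
Tree (level-order array): [47, 44, None, 32, None, None, 40]
Inorder traversal: [32, 40, 44, 47]


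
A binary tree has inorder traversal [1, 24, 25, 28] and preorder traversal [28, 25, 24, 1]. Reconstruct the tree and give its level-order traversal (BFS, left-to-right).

Inorder:  [1, 24, 25, 28]
Preorder: [28, 25, 24, 1]
Algorithm: preorder visits root first, so consume preorder in order;
for each root, split the current inorder slice at that value into
left-subtree inorder and right-subtree inorder, then recurse.
Recursive splits:
  root=28; inorder splits into left=[1, 24, 25], right=[]
  root=25; inorder splits into left=[1, 24], right=[]
  root=24; inorder splits into left=[1], right=[]
  root=1; inorder splits into left=[], right=[]
Reconstructed level-order: [28, 25, 24, 1]


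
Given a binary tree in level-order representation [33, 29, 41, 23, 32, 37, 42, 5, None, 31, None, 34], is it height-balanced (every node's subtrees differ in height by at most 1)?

Tree (level-order array): [33, 29, 41, 23, 32, 37, 42, 5, None, 31, None, 34]
Definition: a tree is height-balanced if, at every node, |h(left) - h(right)| <= 1 (empty subtree has height -1).
Bottom-up per-node check:
  node 5: h_left=-1, h_right=-1, diff=0 [OK], height=0
  node 23: h_left=0, h_right=-1, diff=1 [OK], height=1
  node 31: h_left=-1, h_right=-1, diff=0 [OK], height=0
  node 32: h_left=0, h_right=-1, diff=1 [OK], height=1
  node 29: h_left=1, h_right=1, diff=0 [OK], height=2
  node 34: h_left=-1, h_right=-1, diff=0 [OK], height=0
  node 37: h_left=0, h_right=-1, diff=1 [OK], height=1
  node 42: h_left=-1, h_right=-1, diff=0 [OK], height=0
  node 41: h_left=1, h_right=0, diff=1 [OK], height=2
  node 33: h_left=2, h_right=2, diff=0 [OK], height=3
All nodes satisfy the balance condition.
Result: Balanced


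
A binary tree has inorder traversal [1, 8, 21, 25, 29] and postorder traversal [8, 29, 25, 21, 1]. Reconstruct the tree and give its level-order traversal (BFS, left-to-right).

Inorder:   [1, 8, 21, 25, 29]
Postorder: [8, 29, 25, 21, 1]
Algorithm: postorder visits root last, so walk postorder right-to-left;
each value is the root of the current inorder slice — split it at that
value, recurse on the right subtree first, then the left.
Recursive splits:
  root=1; inorder splits into left=[], right=[8, 21, 25, 29]
  root=21; inorder splits into left=[8], right=[25, 29]
  root=25; inorder splits into left=[], right=[29]
  root=29; inorder splits into left=[], right=[]
  root=8; inorder splits into left=[], right=[]
Reconstructed level-order: [1, 21, 8, 25, 29]


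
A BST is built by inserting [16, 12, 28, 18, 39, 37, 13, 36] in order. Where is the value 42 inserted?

Starting tree (level order): [16, 12, 28, None, 13, 18, 39, None, None, None, None, 37, None, 36]
Insertion path: 16 -> 28 -> 39
Result: insert 42 as right child of 39
Final tree (level order): [16, 12, 28, None, 13, 18, 39, None, None, None, None, 37, 42, 36]


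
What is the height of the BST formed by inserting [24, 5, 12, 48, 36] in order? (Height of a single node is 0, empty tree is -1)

Insertion order: [24, 5, 12, 48, 36]
Tree (level-order array): [24, 5, 48, None, 12, 36]
Compute height bottom-up (empty subtree = -1):
  height(12) = 1 + max(-1, -1) = 0
  height(5) = 1 + max(-1, 0) = 1
  height(36) = 1 + max(-1, -1) = 0
  height(48) = 1 + max(0, -1) = 1
  height(24) = 1 + max(1, 1) = 2
Height = 2


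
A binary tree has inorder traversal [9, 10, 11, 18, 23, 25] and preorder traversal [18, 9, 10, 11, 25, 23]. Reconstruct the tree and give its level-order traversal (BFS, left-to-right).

Inorder:  [9, 10, 11, 18, 23, 25]
Preorder: [18, 9, 10, 11, 25, 23]
Algorithm: preorder visits root first, so consume preorder in order;
for each root, split the current inorder slice at that value into
left-subtree inorder and right-subtree inorder, then recurse.
Recursive splits:
  root=18; inorder splits into left=[9, 10, 11], right=[23, 25]
  root=9; inorder splits into left=[], right=[10, 11]
  root=10; inorder splits into left=[], right=[11]
  root=11; inorder splits into left=[], right=[]
  root=25; inorder splits into left=[23], right=[]
  root=23; inorder splits into left=[], right=[]
Reconstructed level-order: [18, 9, 25, 10, 23, 11]


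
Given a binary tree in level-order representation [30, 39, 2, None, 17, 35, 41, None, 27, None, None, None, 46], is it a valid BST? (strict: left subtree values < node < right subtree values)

Level-order array: [30, 39, 2, None, 17, 35, 41, None, 27, None, None, None, 46]
Validate using subtree bounds (lo, hi): at each node, require lo < value < hi,
then recurse left with hi=value and right with lo=value.
Preorder trace (stopping at first violation):
  at node 30 with bounds (-inf, +inf): OK
  at node 39 with bounds (-inf, 30): VIOLATION
Node 39 violates its bound: not (-inf < 39 < 30).
Result: Not a valid BST


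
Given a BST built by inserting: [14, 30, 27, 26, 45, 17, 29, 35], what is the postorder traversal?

Tree insertion order: [14, 30, 27, 26, 45, 17, 29, 35]
Tree (level-order array): [14, None, 30, 27, 45, 26, 29, 35, None, 17]
Postorder traversal: [17, 26, 29, 27, 35, 45, 30, 14]


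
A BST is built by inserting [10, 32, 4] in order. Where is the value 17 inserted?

Starting tree (level order): [10, 4, 32]
Insertion path: 10 -> 32
Result: insert 17 as left child of 32
Final tree (level order): [10, 4, 32, None, None, 17]


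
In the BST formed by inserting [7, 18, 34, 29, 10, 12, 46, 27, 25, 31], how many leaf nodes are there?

Tree built from: [7, 18, 34, 29, 10, 12, 46, 27, 25, 31]
Tree (level-order array): [7, None, 18, 10, 34, None, 12, 29, 46, None, None, 27, 31, None, None, 25]
Rule: A leaf has 0 children.
Per-node child counts:
  node 7: 1 child(ren)
  node 18: 2 child(ren)
  node 10: 1 child(ren)
  node 12: 0 child(ren)
  node 34: 2 child(ren)
  node 29: 2 child(ren)
  node 27: 1 child(ren)
  node 25: 0 child(ren)
  node 31: 0 child(ren)
  node 46: 0 child(ren)
Matching nodes: [12, 25, 31, 46]
Count of leaf nodes: 4


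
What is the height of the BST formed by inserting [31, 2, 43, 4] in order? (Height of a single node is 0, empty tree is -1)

Insertion order: [31, 2, 43, 4]
Tree (level-order array): [31, 2, 43, None, 4]
Compute height bottom-up (empty subtree = -1):
  height(4) = 1 + max(-1, -1) = 0
  height(2) = 1 + max(-1, 0) = 1
  height(43) = 1 + max(-1, -1) = 0
  height(31) = 1 + max(1, 0) = 2
Height = 2


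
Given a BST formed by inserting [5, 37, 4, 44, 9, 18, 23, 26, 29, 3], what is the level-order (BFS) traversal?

Tree insertion order: [5, 37, 4, 44, 9, 18, 23, 26, 29, 3]
Tree (level-order array): [5, 4, 37, 3, None, 9, 44, None, None, None, 18, None, None, None, 23, None, 26, None, 29]
BFS from the root, enqueuing left then right child of each popped node:
  queue [5] -> pop 5, enqueue [4, 37], visited so far: [5]
  queue [4, 37] -> pop 4, enqueue [3], visited so far: [5, 4]
  queue [37, 3] -> pop 37, enqueue [9, 44], visited so far: [5, 4, 37]
  queue [3, 9, 44] -> pop 3, enqueue [none], visited so far: [5, 4, 37, 3]
  queue [9, 44] -> pop 9, enqueue [18], visited so far: [5, 4, 37, 3, 9]
  queue [44, 18] -> pop 44, enqueue [none], visited so far: [5, 4, 37, 3, 9, 44]
  queue [18] -> pop 18, enqueue [23], visited so far: [5, 4, 37, 3, 9, 44, 18]
  queue [23] -> pop 23, enqueue [26], visited so far: [5, 4, 37, 3, 9, 44, 18, 23]
  queue [26] -> pop 26, enqueue [29], visited so far: [5, 4, 37, 3, 9, 44, 18, 23, 26]
  queue [29] -> pop 29, enqueue [none], visited so far: [5, 4, 37, 3, 9, 44, 18, 23, 26, 29]
Result: [5, 4, 37, 3, 9, 44, 18, 23, 26, 29]


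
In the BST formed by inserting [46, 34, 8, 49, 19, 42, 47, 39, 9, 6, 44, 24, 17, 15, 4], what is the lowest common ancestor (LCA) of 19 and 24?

Tree insertion order: [46, 34, 8, 49, 19, 42, 47, 39, 9, 6, 44, 24, 17, 15, 4]
Tree (level-order array): [46, 34, 49, 8, 42, 47, None, 6, 19, 39, 44, None, None, 4, None, 9, 24, None, None, None, None, None, None, None, 17, None, None, 15]
In a BST, the LCA of p=19, q=24 is the first node v on the
root-to-leaf path with p <= v <= q (go left if both < v, right if both > v).
Walk from root:
  at 46: both 19 and 24 < 46, go left
  at 34: both 19 and 24 < 34, go left
  at 8: both 19 and 24 > 8, go right
  at 19: 19 <= 19 <= 24, this is the LCA
LCA = 19


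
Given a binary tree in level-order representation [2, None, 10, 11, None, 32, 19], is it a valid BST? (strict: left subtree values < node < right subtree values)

Level-order array: [2, None, 10, 11, None, 32, 19]
Validate using subtree bounds (lo, hi): at each node, require lo < value < hi,
then recurse left with hi=value and right with lo=value.
Preorder trace (stopping at first violation):
  at node 2 with bounds (-inf, +inf): OK
  at node 10 with bounds (2, +inf): OK
  at node 11 with bounds (2, 10): VIOLATION
Node 11 violates its bound: not (2 < 11 < 10).
Result: Not a valid BST


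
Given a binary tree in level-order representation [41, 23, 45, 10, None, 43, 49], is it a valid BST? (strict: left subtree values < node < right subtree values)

Level-order array: [41, 23, 45, 10, None, 43, 49]
Validate using subtree bounds (lo, hi): at each node, require lo < value < hi,
then recurse left with hi=value and right with lo=value.
Preorder trace (stopping at first violation):
  at node 41 with bounds (-inf, +inf): OK
  at node 23 with bounds (-inf, 41): OK
  at node 10 with bounds (-inf, 23): OK
  at node 45 with bounds (41, +inf): OK
  at node 43 with bounds (41, 45): OK
  at node 49 with bounds (45, +inf): OK
No violation found at any node.
Result: Valid BST


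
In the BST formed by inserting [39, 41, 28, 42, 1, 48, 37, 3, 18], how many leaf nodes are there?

Tree built from: [39, 41, 28, 42, 1, 48, 37, 3, 18]
Tree (level-order array): [39, 28, 41, 1, 37, None, 42, None, 3, None, None, None, 48, None, 18]
Rule: A leaf has 0 children.
Per-node child counts:
  node 39: 2 child(ren)
  node 28: 2 child(ren)
  node 1: 1 child(ren)
  node 3: 1 child(ren)
  node 18: 0 child(ren)
  node 37: 0 child(ren)
  node 41: 1 child(ren)
  node 42: 1 child(ren)
  node 48: 0 child(ren)
Matching nodes: [18, 37, 48]
Count of leaf nodes: 3


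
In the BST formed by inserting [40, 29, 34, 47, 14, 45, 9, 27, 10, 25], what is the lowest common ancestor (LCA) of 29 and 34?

Tree insertion order: [40, 29, 34, 47, 14, 45, 9, 27, 10, 25]
Tree (level-order array): [40, 29, 47, 14, 34, 45, None, 9, 27, None, None, None, None, None, 10, 25]
In a BST, the LCA of p=29, q=34 is the first node v on the
root-to-leaf path with p <= v <= q (go left if both < v, right if both > v).
Walk from root:
  at 40: both 29 and 34 < 40, go left
  at 29: 29 <= 29 <= 34, this is the LCA
LCA = 29


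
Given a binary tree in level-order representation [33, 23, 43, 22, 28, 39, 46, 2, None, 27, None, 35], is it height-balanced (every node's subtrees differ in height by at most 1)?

Tree (level-order array): [33, 23, 43, 22, 28, 39, 46, 2, None, 27, None, 35]
Definition: a tree is height-balanced if, at every node, |h(left) - h(right)| <= 1 (empty subtree has height -1).
Bottom-up per-node check:
  node 2: h_left=-1, h_right=-1, diff=0 [OK], height=0
  node 22: h_left=0, h_right=-1, diff=1 [OK], height=1
  node 27: h_left=-1, h_right=-1, diff=0 [OK], height=0
  node 28: h_left=0, h_right=-1, diff=1 [OK], height=1
  node 23: h_left=1, h_right=1, diff=0 [OK], height=2
  node 35: h_left=-1, h_right=-1, diff=0 [OK], height=0
  node 39: h_left=0, h_right=-1, diff=1 [OK], height=1
  node 46: h_left=-1, h_right=-1, diff=0 [OK], height=0
  node 43: h_left=1, h_right=0, diff=1 [OK], height=2
  node 33: h_left=2, h_right=2, diff=0 [OK], height=3
All nodes satisfy the balance condition.
Result: Balanced


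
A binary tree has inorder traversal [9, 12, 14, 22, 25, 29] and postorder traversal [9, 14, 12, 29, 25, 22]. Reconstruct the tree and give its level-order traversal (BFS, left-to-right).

Inorder:   [9, 12, 14, 22, 25, 29]
Postorder: [9, 14, 12, 29, 25, 22]
Algorithm: postorder visits root last, so walk postorder right-to-left;
each value is the root of the current inorder slice — split it at that
value, recurse on the right subtree first, then the left.
Recursive splits:
  root=22; inorder splits into left=[9, 12, 14], right=[25, 29]
  root=25; inorder splits into left=[], right=[29]
  root=29; inorder splits into left=[], right=[]
  root=12; inorder splits into left=[9], right=[14]
  root=14; inorder splits into left=[], right=[]
  root=9; inorder splits into left=[], right=[]
Reconstructed level-order: [22, 12, 25, 9, 14, 29]


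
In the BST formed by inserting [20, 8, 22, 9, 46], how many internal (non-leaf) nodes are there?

Tree built from: [20, 8, 22, 9, 46]
Tree (level-order array): [20, 8, 22, None, 9, None, 46]
Rule: An internal node has at least one child.
Per-node child counts:
  node 20: 2 child(ren)
  node 8: 1 child(ren)
  node 9: 0 child(ren)
  node 22: 1 child(ren)
  node 46: 0 child(ren)
Matching nodes: [20, 8, 22]
Count of internal (non-leaf) nodes: 3


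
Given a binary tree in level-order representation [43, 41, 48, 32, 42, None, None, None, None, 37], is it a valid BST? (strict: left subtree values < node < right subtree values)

Level-order array: [43, 41, 48, 32, 42, None, None, None, None, 37]
Validate using subtree bounds (lo, hi): at each node, require lo < value < hi,
then recurse left with hi=value and right with lo=value.
Preorder trace (stopping at first violation):
  at node 43 with bounds (-inf, +inf): OK
  at node 41 with bounds (-inf, 43): OK
  at node 32 with bounds (-inf, 41): OK
  at node 42 with bounds (41, 43): OK
  at node 37 with bounds (41, 42): VIOLATION
Node 37 violates its bound: not (41 < 37 < 42).
Result: Not a valid BST


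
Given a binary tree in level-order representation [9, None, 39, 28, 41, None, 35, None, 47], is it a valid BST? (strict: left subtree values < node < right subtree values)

Level-order array: [9, None, 39, 28, 41, None, 35, None, 47]
Validate using subtree bounds (lo, hi): at each node, require lo < value < hi,
then recurse left with hi=value and right with lo=value.
Preorder trace (stopping at first violation):
  at node 9 with bounds (-inf, +inf): OK
  at node 39 with bounds (9, +inf): OK
  at node 28 with bounds (9, 39): OK
  at node 35 with bounds (28, 39): OK
  at node 41 with bounds (39, +inf): OK
  at node 47 with bounds (41, +inf): OK
No violation found at any node.
Result: Valid BST


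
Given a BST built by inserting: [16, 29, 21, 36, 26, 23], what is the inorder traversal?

Tree insertion order: [16, 29, 21, 36, 26, 23]
Tree (level-order array): [16, None, 29, 21, 36, None, 26, None, None, 23]
Inorder traversal: [16, 21, 23, 26, 29, 36]


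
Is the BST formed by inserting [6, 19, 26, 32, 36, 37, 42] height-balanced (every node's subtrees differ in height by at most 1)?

Tree (level-order array): [6, None, 19, None, 26, None, 32, None, 36, None, 37, None, 42]
Definition: a tree is height-balanced if, at every node, |h(left) - h(right)| <= 1 (empty subtree has height -1).
Bottom-up per-node check:
  node 42: h_left=-1, h_right=-1, diff=0 [OK], height=0
  node 37: h_left=-1, h_right=0, diff=1 [OK], height=1
  node 36: h_left=-1, h_right=1, diff=2 [FAIL (|-1-1|=2 > 1)], height=2
  node 32: h_left=-1, h_right=2, diff=3 [FAIL (|-1-2|=3 > 1)], height=3
  node 26: h_left=-1, h_right=3, diff=4 [FAIL (|-1-3|=4 > 1)], height=4
  node 19: h_left=-1, h_right=4, diff=5 [FAIL (|-1-4|=5 > 1)], height=5
  node 6: h_left=-1, h_right=5, diff=6 [FAIL (|-1-5|=6 > 1)], height=6
Node 36 violates the condition: |-1 - 1| = 2 > 1.
Result: Not balanced


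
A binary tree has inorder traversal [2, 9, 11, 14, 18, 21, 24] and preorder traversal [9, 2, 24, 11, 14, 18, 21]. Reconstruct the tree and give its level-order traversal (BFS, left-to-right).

Inorder:  [2, 9, 11, 14, 18, 21, 24]
Preorder: [9, 2, 24, 11, 14, 18, 21]
Algorithm: preorder visits root first, so consume preorder in order;
for each root, split the current inorder slice at that value into
left-subtree inorder and right-subtree inorder, then recurse.
Recursive splits:
  root=9; inorder splits into left=[2], right=[11, 14, 18, 21, 24]
  root=2; inorder splits into left=[], right=[]
  root=24; inorder splits into left=[11, 14, 18, 21], right=[]
  root=11; inorder splits into left=[], right=[14, 18, 21]
  root=14; inorder splits into left=[], right=[18, 21]
  root=18; inorder splits into left=[], right=[21]
  root=21; inorder splits into left=[], right=[]
Reconstructed level-order: [9, 2, 24, 11, 14, 18, 21]


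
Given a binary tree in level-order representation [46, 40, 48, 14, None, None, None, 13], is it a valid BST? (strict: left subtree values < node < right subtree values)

Level-order array: [46, 40, 48, 14, None, None, None, 13]
Validate using subtree bounds (lo, hi): at each node, require lo < value < hi,
then recurse left with hi=value and right with lo=value.
Preorder trace (stopping at first violation):
  at node 46 with bounds (-inf, +inf): OK
  at node 40 with bounds (-inf, 46): OK
  at node 14 with bounds (-inf, 40): OK
  at node 13 with bounds (-inf, 14): OK
  at node 48 with bounds (46, +inf): OK
No violation found at any node.
Result: Valid BST


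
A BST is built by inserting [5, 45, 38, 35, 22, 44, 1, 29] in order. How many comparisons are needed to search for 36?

Search path for 36: 5 -> 45 -> 38 -> 35
Found: False
Comparisons: 4


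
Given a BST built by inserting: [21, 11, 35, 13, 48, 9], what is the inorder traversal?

Tree insertion order: [21, 11, 35, 13, 48, 9]
Tree (level-order array): [21, 11, 35, 9, 13, None, 48]
Inorder traversal: [9, 11, 13, 21, 35, 48]


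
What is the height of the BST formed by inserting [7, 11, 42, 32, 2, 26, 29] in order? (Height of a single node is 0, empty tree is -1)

Insertion order: [7, 11, 42, 32, 2, 26, 29]
Tree (level-order array): [7, 2, 11, None, None, None, 42, 32, None, 26, None, None, 29]
Compute height bottom-up (empty subtree = -1):
  height(2) = 1 + max(-1, -1) = 0
  height(29) = 1 + max(-1, -1) = 0
  height(26) = 1 + max(-1, 0) = 1
  height(32) = 1 + max(1, -1) = 2
  height(42) = 1 + max(2, -1) = 3
  height(11) = 1 + max(-1, 3) = 4
  height(7) = 1 + max(0, 4) = 5
Height = 5


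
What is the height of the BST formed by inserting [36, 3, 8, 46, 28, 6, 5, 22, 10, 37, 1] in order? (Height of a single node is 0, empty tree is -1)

Insertion order: [36, 3, 8, 46, 28, 6, 5, 22, 10, 37, 1]
Tree (level-order array): [36, 3, 46, 1, 8, 37, None, None, None, 6, 28, None, None, 5, None, 22, None, None, None, 10]
Compute height bottom-up (empty subtree = -1):
  height(1) = 1 + max(-1, -1) = 0
  height(5) = 1 + max(-1, -1) = 0
  height(6) = 1 + max(0, -1) = 1
  height(10) = 1 + max(-1, -1) = 0
  height(22) = 1 + max(0, -1) = 1
  height(28) = 1 + max(1, -1) = 2
  height(8) = 1 + max(1, 2) = 3
  height(3) = 1 + max(0, 3) = 4
  height(37) = 1 + max(-1, -1) = 0
  height(46) = 1 + max(0, -1) = 1
  height(36) = 1 + max(4, 1) = 5
Height = 5


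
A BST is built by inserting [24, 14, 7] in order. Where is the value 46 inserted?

Starting tree (level order): [24, 14, None, 7]
Insertion path: 24
Result: insert 46 as right child of 24
Final tree (level order): [24, 14, 46, 7]


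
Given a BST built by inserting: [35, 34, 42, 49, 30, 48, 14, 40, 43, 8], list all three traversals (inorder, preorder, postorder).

Tree insertion order: [35, 34, 42, 49, 30, 48, 14, 40, 43, 8]
Tree (level-order array): [35, 34, 42, 30, None, 40, 49, 14, None, None, None, 48, None, 8, None, 43]
Inorder (L, root, R): [8, 14, 30, 34, 35, 40, 42, 43, 48, 49]
Preorder (root, L, R): [35, 34, 30, 14, 8, 42, 40, 49, 48, 43]
Postorder (L, R, root): [8, 14, 30, 34, 40, 43, 48, 49, 42, 35]


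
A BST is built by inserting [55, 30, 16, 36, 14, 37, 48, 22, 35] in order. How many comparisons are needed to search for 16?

Search path for 16: 55 -> 30 -> 16
Found: True
Comparisons: 3


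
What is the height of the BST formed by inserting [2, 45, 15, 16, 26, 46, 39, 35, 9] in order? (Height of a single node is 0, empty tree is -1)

Insertion order: [2, 45, 15, 16, 26, 46, 39, 35, 9]
Tree (level-order array): [2, None, 45, 15, 46, 9, 16, None, None, None, None, None, 26, None, 39, 35]
Compute height bottom-up (empty subtree = -1):
  height(9) = 1 + max(-1, -1) = 0
  height(35) = 1 + max(-1, -1) = 0
  height(39) = 1 + max(0, -1) = 1
  height(26) = 1 + max(-1, 1) = 2
  height(16) = 1 + max(-1, 2) = 3
  height(15) = 1 + max(0, 3) = 4
  height(46) = 1 + max(-1, -1) = 0
  height(45) = 1 + max(4, 0) = 5
  height(2) = 1 + max(-1, 5) = 6
Height = 6


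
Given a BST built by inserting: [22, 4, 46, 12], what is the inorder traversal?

Tree insertion order: [22, 4, 46, 12]
Tree (level-order array): [22, 4, 46, None, 12]
Inorder traversal: [4, 12, 22, 46]


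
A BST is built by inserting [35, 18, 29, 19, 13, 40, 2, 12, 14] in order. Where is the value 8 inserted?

Starting tree (level order): [35, 18, 40, 13, 29, None, None, 2, 14, 19, None, None, 12]
Insertion path: 35 -> 18 -> 13 -> 2 -> 12
Result: insert 8 as left child of 12
Final tree (level order): [35, 18, 40, 13, 29, None, None, 2, 14, 19, None, None, 12, None, None, None, None, 8]


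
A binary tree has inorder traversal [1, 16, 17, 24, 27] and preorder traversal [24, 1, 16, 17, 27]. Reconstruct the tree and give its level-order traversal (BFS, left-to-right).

Inorder:  [1, 16, 17, 24, 27]
Preorder: [24, 1, 16, 17, 27]
Algorithm: preorder visits root first, so consume preorder in order;
for each root, split the current inorder slice at that value into
left-subtree inorder and right-subtree inorder, then recurse.
Recursive splits:
  root=24; inorder splits into left=[1, 16, 17], right=[27]
  root=1; inorder splits into left=[], right=[16, 17]
  root=16; inorder splits into left=[], right=[17]
  root=17; inorder splits into left=[], right=[]
  root=27; inorder splits into left=[], right=[]
Reconstructed level-order: [24, 1, 27, 16, 17]


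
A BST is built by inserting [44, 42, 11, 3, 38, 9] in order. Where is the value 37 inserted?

Starting tree (level order): [44, 42, None, 11, None, 3, 38, None, 9]
Insertion path: 44 -> 42 -> 11 -> 38
Result: insert 37 as left child of 38
Final tree (level order): [44, 42, None, 11, None, 3, 38, None, 9, 37]


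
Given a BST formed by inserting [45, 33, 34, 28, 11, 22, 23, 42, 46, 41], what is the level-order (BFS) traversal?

Tree insertion order: [45, 33, 34, 28, 11, 22, 23, 42, 46, 41]
Tree (level-order array): [45, 33, 46, 28, 34, None, None, 11, None, None, 42, None, 22, 41, None, None, 23]
BFS from the root, enqueuing left then right child of each popped node:
  queue [45] -> pop 45, enqueue [33, 46], visited so far: [45]
  queue [33, 46] -> pop 33, enqueue [28, 34], visited so far: [45, 33]
  queue [46, 28, 34] -> pop 46, enqueue [none], visited so far: [45, 33, 46]
  queue [28, 34] -> pop 28, enqueue [11], visited so far: [45, 33, 46, 28]
  queue [34, 11] -> pop 34, enqueue [42], visited so far: [45, 33, 46, 28, 34]
  queue [11, 42] -> pop 11, enqueue [22], visited so far: [45, 33, 46, 28, 34, 11]
  queue [42, 22] -> pop 42, enqueue [41], visited so far: [45, 33, 46, 28, 34, 11, 42]
  queue [22, 41] -> pop 22, enqueue [23], visited so far: [45, 33, 46, 28, 34, 11, 42, 22]
  queue [41, 23] -> pop 41, enqueue [none], visited so far: [45, 33, 46, 28, 34, 11, 42, 22, 41]
  queue [23] -> pop 23, enqueue [none], visited so far: [45, 33, 46, 28, 34, 11, 42, 22, 41, 23]
Result: [45, 33, 46, 28, 34, 11, 42, 22, 41, 23]


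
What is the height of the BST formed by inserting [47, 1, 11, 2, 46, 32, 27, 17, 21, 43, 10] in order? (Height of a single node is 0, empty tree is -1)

Insertion order: [47, 1, 11, 2, 46, 32, 27, 17, 21, 43, 10]
Tree (level-order array): [47, 1, None, None, 11, 2, 46, None, 10, 32, None, None, None, 27, 43, 17, None, None, None, None, 21]
Compute height bottom-up (empty subtree = -1):
  height(10) = 1 + max(-1, -1) = 0
  height(2) = 1 + max(-1, 0) = 1
  height(21) = 1 + max(-1, -1) = 0
  height(17) = 1 + max(-1, 0) = 1
  height(27) = 1 + max(1, -1) = 2
  height(43) = 1 + max(-1, -1) = 0
  height(32) = 1 + max(2, 0) = 3
  height(46) = 1 + max(3, -1) = 4
  height(11) = 1 + max(1, 4) = 5
  height(1) = 1 + max(-1, 5) = 6
  height(47) = 1 + max(6, -1) = 7
Height = 7


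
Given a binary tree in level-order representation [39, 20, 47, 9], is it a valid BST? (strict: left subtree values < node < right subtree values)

Level-order array: [39, 20, 47, 9]
Validate using subtree bounds (lo, hi): at each node, require lo < value < hi,
then recurse left with hi=value and right with lo=value.
Preorder trace (stopping at first violation):
  at node 39 with bounds (-inf, +inf): OK
  at node 20 with bounds (-inf, 39): OK
  at node 9 with bounds (-inf, 20): OK
  at node 47 with bounds (39, +inf): OK
No violation found at any node.
Result: Valid BST


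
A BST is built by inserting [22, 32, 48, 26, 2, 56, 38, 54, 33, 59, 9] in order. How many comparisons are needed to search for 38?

Search path for 38: 22 -> 32 -> 48 -> 38
Found: True
Comparisons: 4


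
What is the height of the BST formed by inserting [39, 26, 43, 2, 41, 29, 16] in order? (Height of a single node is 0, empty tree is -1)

Insertion order: [39, 26, 43, 2, 41, 29, 16]
Tree (level-order array): [39, 26, 43, 2, 29, 41, None, None, 16]
Compute height bottom-up (empty subtree = -1):
  height(16) = 1 + max(-1, -1) = 0
  height(2) = 1 + max(-1, 0) = 1
  height(29) = 1 + max(-1, -1) = 0
  height(26) = 1 + max(1, 0) = 2
  height(41) = 1 + max(-1, -1) = 0
  height(43) = 1 + max(0, -1) = 1
  height(39) = 1 + max(2, 1) = 3
Height = 3


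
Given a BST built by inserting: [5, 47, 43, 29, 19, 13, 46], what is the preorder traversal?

Tree insertion order: [5, 47, 43, 29, 19, 13, 46]
Tree (level-order array): [5, None, 47, 43, None, 29, 46, 19, None, None, None, 13]
Preorder traversal: [5, 47, 43, 29, 19, 13, 46]


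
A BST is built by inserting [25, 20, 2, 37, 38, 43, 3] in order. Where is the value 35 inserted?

Starting tree (level order): [25, 20, 37, 2, None, None, 38, None, 3, None, 43]
Insertion path: 25 -> 37
Result: insert 35 as left child of 37
Final tree (level order): [25, 20, 37, 2, None, 35, 38, None, 3, None, None, None, 43]


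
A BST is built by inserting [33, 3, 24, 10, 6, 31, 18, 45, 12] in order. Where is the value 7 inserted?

Starting tree (level order): [33, 3, 45, None, 24, None, None, 10, 31, 6, 18, None, None, None, None, 12]
Insertion path: 33 -> 3 -> 24 -> 10 -> 6
Result: insert 7 as right child of 6
Final tree (level order): [33, 3, 45, None, 24, None, None, 10, 31, 6, 18, None, None, None, 7, 12]


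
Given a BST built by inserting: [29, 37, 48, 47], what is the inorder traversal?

Tree insertion order: [29, 37, 48, 47]
Tree (level-order array): [29, None, 37, None, 48, 47]
Inorder traversal: [29, 37, 47, 48]


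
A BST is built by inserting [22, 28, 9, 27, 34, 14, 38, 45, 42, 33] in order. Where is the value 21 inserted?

Starting tree (level order): [22, 9, 28, None, 14, 27, 34, None, None, None, None, 33, 38, None, None, None, 45, 42]
Insertion path: 22 -> 9 -> 14
Result: insert 21 as right child of 14
Final tree (level order): [22, 9, 28, None, 14, 27, 34, None, 21, None, None, 33, 38, None, None, None, None, None, 45, 42]


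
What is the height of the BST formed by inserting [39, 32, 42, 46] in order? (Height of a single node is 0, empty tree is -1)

Insertion order: [39, 32, 42, 46]
Tree (level-order array): [39, 32, 42, None, None, None, 46]
Compute height bottom-up (empty subtree = -1):
  height(32) = 1 + max(-1, -1) = 0
  height(46) = 1 + max(-1, -1) = 0
  height(42) = 1 + max(-1, 0) = 1
  height(39) = 1 + max(0, 1) = 2
Height = 2


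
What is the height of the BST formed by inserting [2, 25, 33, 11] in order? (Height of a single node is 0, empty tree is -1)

Insertion order: [2, 25, 33, 11]
Tree (level-order array): [2, None, 25, 11, 33]
Compute height bottom-up (empty subtree = -1):
  height(11) = 1 + max(-1, -1) = 0
  height(33) = 1 + max(-1, -1) = 0
  height(25) = 1 + max(0, 0) = 1
  height(2) = 1 + max(-1, 1) = 2
Height = 2


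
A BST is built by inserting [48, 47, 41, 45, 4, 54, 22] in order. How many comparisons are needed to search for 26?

Search path for 26: 48 -> 47 -> 41 -> 4 -> 22
Found: False
Comparisons: 5


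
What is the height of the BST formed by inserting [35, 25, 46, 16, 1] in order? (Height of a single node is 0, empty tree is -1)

Insertion order: [35, 25, 46, 16, 1]
Tree (level-order array): [35, 25, 46, 16, None, None, None, 1]
Compute height bottom-up (empty subtree = -1):
  height(1) = 1 + max(-1, -1) = 0
  height(16) = 1 + max(0, -1) = 1
  height(25) = 1 + max(1, -1) = 2
  height(46) = 1 + max(-1, -1) = 0
  height(35) = 1 + max(2, 0) = 3
Height = 3


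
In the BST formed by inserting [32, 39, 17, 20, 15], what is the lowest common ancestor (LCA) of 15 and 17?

Tree insertion order: [32, 39, 17, 20, 15]
Tree (level-order array): [32, 17, 39, 15, 20]
In a BST, the LCA of p=15, q=17 is the first node v on the
root-to-leaf path with p <= v <= q (go left if both < v, right if both > v).
Walk from root:
  at 32: both 15 and 17 < 32, go left
  at 17: 15 <= 17 <= 17, this is the LCA
LCA = 17


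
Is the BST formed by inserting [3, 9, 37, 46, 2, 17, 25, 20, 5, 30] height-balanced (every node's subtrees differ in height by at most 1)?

Tree (level-order array): [3, 2, 9, None, None, 5, 37, None, None, 17, 46, None, 25, None, None, 20, 30]
Definition: a tree is height-balanced if, at every node, |h(left) - h(right)| <= 1 (empty subtree has height -1).
Bottom-up per-node check:
  node 2: h_left=-1, h_right=-1, diff=0 [OK], height=0
  node 5: h_left=-1, h_right=-1, diff=0 [OK], height=0
  node 20: h_left=-1, h_right=-1, diff=0 [OK], height=0
  node 30: h_left=-1, h_right=-1, diff=0 [OK], height=0
  node 25: h_left=0, h_right=0, diff=0 [OK], height=1
  node 17: h_left=-1, h_right=1, diff=2 [FAIL (|-1-1|=2 > 1)], height=2
  node 46: h_left=-1, h_right=-1, diff=0 [OK], height=0
  node 37: h_left=2, h_right=0, diff=2 [FAIL (|2-0|=2 > 1)], height=3
  node 9: h_left=0, h_right=3, diff=3 [FAIL (|0-3|=3 > 1)], height=4
  node 3: h_left=0, h_right=4, diff=4 [FAIL (|0-4|=4 > 1)], height=5
Node 17 violates the condition: |-1 - 1| = 2 > 1.
Result: Not balanced


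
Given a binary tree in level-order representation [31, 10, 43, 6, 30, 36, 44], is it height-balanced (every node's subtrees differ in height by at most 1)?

Tree (level-order array): [31, 10, 43, 6, 30, 36, 44]
Definition: a tree is height-balanced if, at every node, |h(left) - h(right)| <= 1 (empty subtree has height -1).
Bottom-up per-node check:
  node 6: h_left=-1, h_right=-1, diff=0 [OK], height=0
  node 30: h_left=-1, h_right=-1, diff=0 [OK], height=0
  node 10: h_left=0, h_right=0, diff=0 [OK], height=1
  node 36: h_left=-1, h_right=-1, diff=0 [OK], height=0
  node 44: h_left=-1, h_right=-1, diff=0 [OK], height=0
  node 43: h_left=0, h_right=0, diff=0 [OK], height=1
  node 31: h_left=1, h_right=1, diff=0 [OK], height=2
All nodes satisfy the balance condition.
Result: Balanced


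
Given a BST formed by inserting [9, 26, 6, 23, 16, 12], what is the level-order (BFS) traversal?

Tree insertion order: [9, 26, 6, 23, 16, 12]
Tree (level-order array): [9, 6, 26, None, None, 23, None, 16, None, 12]
BFS from the root, enqueuing left then right child of each popped node:
  queue [9] -> pop 9, enqueue [6, 26], visited so far: [9]
  queue [6, 26] -> pop 6, enqueue [none], visited so far: [9, 6]
  queue [26] -> pop 26, enqueue [23], visited so far: [9, 6, 26]
  queue [23] -> pop 23, enqueue [16], visited so far: [9, 6, 26, 23]
  queue [16] -> pop 16, enqueue [12], visited so far: [9, 6, 26, 23, 16]
  queue [12] -> pop 12, enqueue [none], visited so far: [9, 6, 26, 23, 16, 12]
Result: [9, 6, 26, 23, 16, 12]


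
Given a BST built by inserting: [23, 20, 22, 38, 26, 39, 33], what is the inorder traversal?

Tree insertion order: [23, 20, 22, 38, 26, 39, 33]
Tree (level-order array): [23, 20, 38, None, 22, 26, 39, None, None, None, 33]
Inorder traversal: [20, 22, 23, 26, 33, 38, 39]


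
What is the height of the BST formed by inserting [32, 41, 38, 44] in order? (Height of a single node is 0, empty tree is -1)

Insertion order: [32, 41, 38, 44]
Tree (level-order array): [32, None, 41, 38, 44]
Compute height bottom-up (empty subtree = -1):
  height(38) = 1 + max(-1, -1) = 0
  height(44) = 1 + max(-1, -1) = 0
  height(41) = 1 + max(0, 0) = 1
  height(32) = 1 + max(-1, 1) = 2
Height = 2


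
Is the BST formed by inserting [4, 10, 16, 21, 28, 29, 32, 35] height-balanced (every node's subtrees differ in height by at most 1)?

Tree (level-order array): [4, None, 10, None, 16, None, 21, None, 28, None, 29, None, 32, None, 35]
Definition: a tree is height-balanced if, at every node, |h(left) - h(right)| <= 1 (empty subtree has height -1).
Bottom-up per-node check:
  node 35: h_left=-1, h_right=-1, diff=0 [OK], height=0
  node 32: h_left=-1, h_right=0, diff=1 [OK], height=1
  node 29: h_left=-1, h_right=1, diff=2 [FAIL (|-1-1|=2 > 1)], height=2
  node 28: h_left=-1, h_right=2, diff=3 [FAIL (|-1-2|=3 > 1)], height=3
  node 21: h_left=-1, h_right=3, diff=4 [FAIL (|-1-3|=4 > 1)], height=4
  node 16: h_left=-1, h_right=4, diff=5 [FAIL (|-1-4|=5 > 1)], height=5
  node 10: h_left=-1, h_right=5, diff=6 [FAIL (|-1-5|=6 > 1)], height=6
  node 4: h_left=-1, h_right=6, diff=7 [FAIL (|-1-6|=7 > 1)], height=7
Node 29 violates the condition: |-1 - 1| = 2 > 1.
Result: Not balanced


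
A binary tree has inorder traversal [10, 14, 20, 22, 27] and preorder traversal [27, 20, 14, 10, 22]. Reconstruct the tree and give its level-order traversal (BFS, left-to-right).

Inorder:  [10, 14, 20, 22, 27]
Preorder: [27, 20, 14, 10, 22]
Algorithm: preorder visits root first, so consume preorder in order;
for each root, split the current inorder slice at that value into
left-subtree inorder and right-subtree inorder, then recurse.
Recursive splits:
  root=27; inorder splits into left=[10, 14, 20, 22], right=[]
  root=20; inorder splits into left=[10, 14], right=[22]
  root=14; inorder splits into left=[10], right=[]
  root=10; inorder splits into left=[], right=[]
  root=22; inorder splits into left=[], right=[]
Reconstructed level-order: [27, 20, 14, 22, 10]


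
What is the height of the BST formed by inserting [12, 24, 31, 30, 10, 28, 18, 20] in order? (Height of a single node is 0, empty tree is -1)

Insertion order: [12, 24, 31, 30, 10, 28, 18, 20]
Tree (level-order array): [12, 10, 24, None, None, 18, 31, None, 20, 30, None, None, None, 28]
Compute height bottom-up (empty subtree = -1):
  height(10) = 1 + max(-1, -1) = 0
  height(20) = 1 + max(-1, -1) = 0
  height(18) = 1 + max(-1, 0) = 1
  height(28) = 1 + max(-1, -1) = 0
  height(30) = 1 + max(0, -1) = 1
  height(31) = 1 + max(1, -1) = 2
  height(24) = 1 + max(1, 2) = 3
  height(12) = 1 + max(0, 3) = 4
Height = 4


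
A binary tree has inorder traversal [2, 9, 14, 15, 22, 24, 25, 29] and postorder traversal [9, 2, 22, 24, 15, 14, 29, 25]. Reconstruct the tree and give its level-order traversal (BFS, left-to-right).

Inorder:   [2, 9, 14, 15, 22, 24, 25, 29]
Postorder: [9, 2, 22, 24, 15, 14, 29, 25]
Algorithm: postorder visits root last, so walk postorder right-to-left;
each value is the root of the current inorder slice — split it at that
value, recurse on the right subtree first, then the left.
Recursive splits:
  root=25; inorder splits into left=[2, 9, 14, 15, 22, 24], right=[29]
  root=29; inorder splits into left=[], right=[]
  root=14; inorder splits into left=[2, 9], right=[15, 22, 24]
  root=15; inorder splits into left=[], right=[22, 24]
  root=24; inorder splits into left=[22], right=[]
  root=22; inorder splits into left=[], right=[]
  root=2; inorder splits into left=[], right=[9]
  root=9; inorder splits into left=[], right=[]
Reconstructed level-order: [25, 14, 29, 2, 15, 9, 24, 22]


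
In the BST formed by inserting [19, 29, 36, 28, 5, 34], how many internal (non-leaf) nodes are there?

Tree built from: [19, 29, 36, 28, 5, 34]
Tree (level-order array): [19, 5, 29, None, None, 28, 36, None, None, 34]
Rule: An internal node has at least one child.
Per-node child counts:
  node 19: 2 child(ren)
  node 5: 0 child(ren)
  node 29: 2 child(ren)
  node 28: 0 child(ren)
  node 36: 1 child(ren)
  node 34: 0 child(ren)
Matching nodes: [19, 29, 36]
Count of internal (non-leaf) nodes: 3


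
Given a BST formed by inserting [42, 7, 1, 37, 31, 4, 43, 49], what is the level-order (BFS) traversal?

Tree insertion order: [42, 7, 1, 37, 31, 4, 43, 49]
Tree (level-order array): [42, 7, 43, 1, 37, None, 49, None, 4, 31]
BFS from the root, enqueuing left then right child of each popped node:
  queue [42] -> pop 42, enqueue [7, 43], visited so far: [42]
  queue [7, 43] -> pop 7, enqueue [1, 37], visited so far: [42, 7]
  queue [43, 1, 37] -> pop 43, enqueue [49], visited so far: [42, 7, 43]
  queue [1, 37, 49] -> pop 1, enqueue [4], visited so far: [42, 7, 43, 1]
  queue [37, 49, 4] -> pop 37, enqueue [31], visited so far: [42, 7, 43, 1, 37]
  queue [49, 4, 31] -> pop 49, enqueue [none], visited so far: [42, 7, 43, 1, 37, 49]
  queue [4, 31] -> pop 4, enqueue [none], visited so far: [42, 7, 43, 1, 37, 49, 4]
  queue [31] -> pop 31, enqueue [none], visited so far: [42, 7, 43, 1, 37, 49, 4, 31]
Result: [42, 7, 43, 1, 37, 49, 4, 31]


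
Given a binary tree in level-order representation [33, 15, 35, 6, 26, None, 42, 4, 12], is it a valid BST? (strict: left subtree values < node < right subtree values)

Level-order array: [33, 15, 35, 6, 26, None, 42, 4, 12]
Validate using subtree bounds (lo, hi): at each node, require lo < value < hi,
then recurse left with hi=value and right with lo=value.
Preorder trace (stopping at first violation):
  at node 33 with bounds (-inf, +inf): OK
  at node 15 with bounds (-inf, 33): OK
  at node 6 with bounds (-inf, 15): OK
  at node 4 with bounds (-inf, 6): OK
  at node 12 with bounds (6, 15): OK
  at node 26 with bounds (15, 33): OK
  at node 35 with bounds (33, +inf): OK
  at node 42 with bounds (35, +inf): OK
No violation found at any node.
Result: Valid BST


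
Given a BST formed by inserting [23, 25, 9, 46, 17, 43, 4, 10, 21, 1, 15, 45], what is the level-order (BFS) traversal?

Tree insertion order: [23, 25, 9, 46, 17, 43, 4, 10, 21, 1, 15, 45]
Tree (level-order array): [23, 9, 25, 4, 17, None, 46, 1, None, 10, 21, 43, None, None, None, None, 15, None, None, None, 45]
BFS from the root, enqueuing left then right child of each popped node:
  queue [23] -> pop 23, enqueue [9, 25], visited so far: [23]
  queue [9, 25] -> pop 9, enqueue [4, 17], visited so far: [23, 9]
  queue [25, 4, 17] -> pop 25, enqueue [46], visited so far: [23, 9, 25]
  queue [4, 17, 46] -> pop 4, enqueue [1], visited so far: [23, 9, 25, 4]
  queue [17, 46, 1] -> pop 17, enqueue [10, 21], visited so far: [23, 9, 25, 4, 17]
  queue [46, 1, 10, 21] -> pop 46, enqueue [43], visited so far: [23, 9, 25, 4, 17, 46]
  queue [1, 10, 21, 43] -> pop 1, enqueue [none], visited so far: [23, 9, 25, 4, 17, 46, 1]
  queue [10, 21, 43] -> pop 10, enqueue [15], visited so far: [23, 9, 25, 4, 17, 46, 1, 10]
  queue [21, 43, 15] -> pop 21, enqueue [none], visited so far: [23, 9, 25, 4, 17, 46, 1, 10, 21]
  queue [43, 15] -> pop 43, enqueue [45], visited so far: [23, 9, 25, 4, 17, 46, 1, 10, 21, 43]
  queue [15, 45] -> pop 15, enqueue [none], visited so far: [23, 9, 25, 4, 17, 46, 1, 10, 21, 43, 15]
  queue [45] -> pop 45, enqueue [none], visited so far: [23, 9, 25, 4, 17, 46, 1, 10, 21, 43, 15, 45]
Result: [23, 9, 25, 4, 17, 46, 1, 10, 21, 43, 15, 45]
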